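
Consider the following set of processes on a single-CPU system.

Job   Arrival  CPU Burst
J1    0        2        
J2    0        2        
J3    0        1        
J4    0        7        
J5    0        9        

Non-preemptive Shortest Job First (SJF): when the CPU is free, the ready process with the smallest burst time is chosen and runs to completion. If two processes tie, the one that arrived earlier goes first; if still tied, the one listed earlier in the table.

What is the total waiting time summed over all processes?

Gantt: | J3 0-1 | J1 1-3 | J2 3-5 | J4 5-12 | J5 12-21 |
Completion: J1=3  J2=5  J3=1  J4=12  J5=21
Waiting = turnaround − burst: J1=1, J2=3, J3=0, J4=5, J5=12
Total waiting = 1 + 3 + 0 + 5 + 12 = 21

21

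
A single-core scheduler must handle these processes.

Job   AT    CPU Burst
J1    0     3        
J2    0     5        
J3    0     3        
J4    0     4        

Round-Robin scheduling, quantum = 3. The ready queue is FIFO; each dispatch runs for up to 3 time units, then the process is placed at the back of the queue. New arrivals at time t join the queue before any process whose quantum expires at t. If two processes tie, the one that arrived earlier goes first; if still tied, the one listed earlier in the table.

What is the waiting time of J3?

Gantt: | J1 0-3 | J2 3-6 | J3 6-9 | J4 9-12 | J2 12-14 | J4 14-15 |
Completion: J1=3  J2=14  J3=9  J4=15
Waiting(J3) = turnaround − burst = 9 − 3 = 6

6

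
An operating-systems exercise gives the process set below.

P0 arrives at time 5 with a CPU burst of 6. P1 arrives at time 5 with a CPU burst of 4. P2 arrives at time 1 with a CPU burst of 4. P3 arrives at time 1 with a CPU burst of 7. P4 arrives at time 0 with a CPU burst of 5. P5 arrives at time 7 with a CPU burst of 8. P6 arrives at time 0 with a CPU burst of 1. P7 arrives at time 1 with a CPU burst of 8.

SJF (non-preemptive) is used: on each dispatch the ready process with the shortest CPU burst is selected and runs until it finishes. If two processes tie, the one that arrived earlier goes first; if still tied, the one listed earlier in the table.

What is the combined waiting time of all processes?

91

Schedule: | P6 0-1 | P2 1-5 | P1 5-9 | P4 9-14 | P0 14-20 | P3 20-27 | P7 27-35 | P5 35-43 |
Completion: P0=20  P1=9  P2=5  P3=27  P4=14  P5=43  P6=1  P7=35
Turnaround (C−A): P0=15  P1=4  P2=4  P3=26  P4=14  P5=36  P6=1  P7=34
Waiting = turnaround − burst: P0=9, P1=0, P2=0, P3=19, P4=9, P5=28, P6=0, P7=26
Total waiting = 9 + 0 + 0 + 19 + 9 + 28 + 0 + 26 = 91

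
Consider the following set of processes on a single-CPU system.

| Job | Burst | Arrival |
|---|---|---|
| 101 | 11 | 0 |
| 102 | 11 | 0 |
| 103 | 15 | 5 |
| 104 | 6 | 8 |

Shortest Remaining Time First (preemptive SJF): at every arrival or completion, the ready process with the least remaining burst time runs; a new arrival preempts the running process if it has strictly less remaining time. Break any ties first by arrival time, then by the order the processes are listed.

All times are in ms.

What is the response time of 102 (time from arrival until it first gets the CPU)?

Timeline: | 101 0-11 | 104 11-17 | 102 17-28 | 103 28-43 |
Completion: 101=11  102=28  103=43  104=17
Response(102) = first start − arrival = 17 − 0 = 17

17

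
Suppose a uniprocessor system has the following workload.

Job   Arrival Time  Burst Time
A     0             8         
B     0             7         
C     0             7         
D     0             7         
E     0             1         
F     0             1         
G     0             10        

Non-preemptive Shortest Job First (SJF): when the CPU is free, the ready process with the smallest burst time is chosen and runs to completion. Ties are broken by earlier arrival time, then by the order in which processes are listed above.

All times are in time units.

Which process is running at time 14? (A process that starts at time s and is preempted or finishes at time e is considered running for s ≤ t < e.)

Gantt: | E 0-1 | F 1-2 | B 2-9 | C 9-16 | D 16-23 | A 23-31 | G 31-41 |
Completion: A=31  B=9  C=16  D=23  E=1  F=2  G=41

C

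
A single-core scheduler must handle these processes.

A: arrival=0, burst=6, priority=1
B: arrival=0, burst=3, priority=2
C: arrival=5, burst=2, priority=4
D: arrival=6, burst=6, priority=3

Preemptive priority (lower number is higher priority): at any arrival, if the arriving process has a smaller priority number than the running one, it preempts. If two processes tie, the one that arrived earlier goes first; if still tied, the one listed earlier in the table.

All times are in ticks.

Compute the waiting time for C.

10

Schedule: | A 0-6 | B 6-9 | D 9-15 | C 15-17 |
Completion: A=6  B=9  C=17  D=15
Waiting(C) = turnaround − burst = 12 − 2 = 10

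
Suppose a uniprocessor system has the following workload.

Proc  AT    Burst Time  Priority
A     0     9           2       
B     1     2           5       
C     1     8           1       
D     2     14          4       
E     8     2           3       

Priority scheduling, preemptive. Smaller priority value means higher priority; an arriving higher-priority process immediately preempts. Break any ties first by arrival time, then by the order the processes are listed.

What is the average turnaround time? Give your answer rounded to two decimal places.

Timeline: | A 0-1 | C 1-9 | A 9-17 | E 17-19 | D 19-33 | B 33-35 |
Completion: A=17  B=35  C=9  D=33  E=19
Turnaround times: A=17, B=34, C=8, D=31, E=11
Average turnaround = (17+34+8+31+11) / 5 = 101/5 = 20.20

20.20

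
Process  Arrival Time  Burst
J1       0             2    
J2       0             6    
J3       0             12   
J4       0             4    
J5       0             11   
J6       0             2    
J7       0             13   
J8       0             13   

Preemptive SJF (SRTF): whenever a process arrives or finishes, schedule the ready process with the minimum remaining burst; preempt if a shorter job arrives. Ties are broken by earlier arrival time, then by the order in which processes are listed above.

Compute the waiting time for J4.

Timeline: | J1 0-2 | J6 2-4 | J4 4-8 | J2 8-14 | J5 14-25 | J3 25-37 | J7 37-50 | J8 50-63 |
Completion: J1=2  J2=14  J3=37  J4=8  J5=25  J6=4  J7=50  J8=63
Turnaround (C−A): J1=2  J2=14  J3=37  J4=8  J5=25  J6=4  J7=50  J8=63
Waiting(J4) = turnaround − burst = 8 − 4 = 4

4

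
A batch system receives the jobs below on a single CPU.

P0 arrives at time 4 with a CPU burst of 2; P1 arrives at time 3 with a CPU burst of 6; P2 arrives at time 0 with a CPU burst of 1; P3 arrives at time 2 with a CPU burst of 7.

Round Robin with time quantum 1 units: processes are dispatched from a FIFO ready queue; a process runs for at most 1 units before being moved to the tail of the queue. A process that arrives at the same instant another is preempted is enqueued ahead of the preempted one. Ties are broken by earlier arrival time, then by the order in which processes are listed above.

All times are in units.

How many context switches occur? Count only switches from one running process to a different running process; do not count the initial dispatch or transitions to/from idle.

14

Timeline: | P2 0-1 | idle 1-2 | P3 2-3 | P1 3-4 | P3 4-5 | P0 5-6 | P1 6-7 | P3 7-8 | P0 8-9 | P1 9-10 | P3 10-11 | P1 11-12 | P3 12-13 | P1 13-14 | P3 14-15 | P1 15-16 | P3 16-17 |
Completion: P0=9  P1=16  P2=1  P3=17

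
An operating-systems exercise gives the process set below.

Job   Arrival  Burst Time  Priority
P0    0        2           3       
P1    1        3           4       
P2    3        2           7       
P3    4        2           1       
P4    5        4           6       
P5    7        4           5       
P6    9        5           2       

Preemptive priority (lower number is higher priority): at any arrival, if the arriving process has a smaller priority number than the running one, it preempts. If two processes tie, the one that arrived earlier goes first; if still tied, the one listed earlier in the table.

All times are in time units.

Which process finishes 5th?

Gantt: | P0 0-2 | P1 2-4 | P3 4-6 | P1 6-7 | P5 7-9 | P6 9-14 | P5 14-16 | P4 16-20 | P2 20-22 |
Completion: P0=2  P1=7  P2=22  P3=6  P4=20  P5=16  P6=14
Turnaround (C−A): P0=2  P1=6  P2=19  P3=2  P4=15  P5=9  P6=5
Finish order: P0 → P3 → P1 → P6 → P5 → P4 → P2

P5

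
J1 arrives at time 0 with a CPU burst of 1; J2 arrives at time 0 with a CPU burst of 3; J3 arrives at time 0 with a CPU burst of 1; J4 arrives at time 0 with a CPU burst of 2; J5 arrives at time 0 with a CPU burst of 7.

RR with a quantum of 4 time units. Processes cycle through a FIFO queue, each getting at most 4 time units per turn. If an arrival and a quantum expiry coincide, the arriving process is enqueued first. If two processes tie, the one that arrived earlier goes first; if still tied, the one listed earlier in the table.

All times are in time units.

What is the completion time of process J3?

5

Timeline: | J1 0-1 | J2 1-4 | J3 4-5 | J4 5-7 | J5 7-14 |
Completion: J1=1  J2=4  J3=5  J4=7  J5=14
Turnaround (C−A): J1=1  J2=4  J3=5  J4=7  J5=14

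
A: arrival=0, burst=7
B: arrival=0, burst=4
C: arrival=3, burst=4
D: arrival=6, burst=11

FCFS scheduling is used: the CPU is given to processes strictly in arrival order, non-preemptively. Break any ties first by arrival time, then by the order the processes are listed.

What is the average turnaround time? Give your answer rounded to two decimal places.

12.50

Timeline: | A 0-7 | B 7-11 | C 11-15 | D 15-26 |
Completion: A=7  B=11  C=15  D=26
Turnaround (C−A): A=7  B=11  C=12  D=20
Turnaround times: A=7, B=11, C=12, D=20
Average turnaround = (7+11+12+20) / 4 = 50/4 = 12.50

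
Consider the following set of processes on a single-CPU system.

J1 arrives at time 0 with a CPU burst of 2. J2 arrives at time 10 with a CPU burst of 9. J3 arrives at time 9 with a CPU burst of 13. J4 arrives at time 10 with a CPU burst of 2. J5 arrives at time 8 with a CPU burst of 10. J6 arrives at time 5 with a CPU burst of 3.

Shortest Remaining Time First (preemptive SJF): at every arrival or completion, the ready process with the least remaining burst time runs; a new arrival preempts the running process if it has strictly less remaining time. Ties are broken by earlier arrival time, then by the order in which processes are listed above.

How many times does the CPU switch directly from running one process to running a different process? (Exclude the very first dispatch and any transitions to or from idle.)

5

Schedule: | J1 0-2 | idle 2-5 | J6 5-8 | J5 8-10 | J4 10-12 | J5 12-20 | J2 20-29 | J3 29-42 |
Completion: J1=2  J2=29  J3=42  J4=12  J5=20  J6=8
Turnaround (C−A): J1=2  J2=19  J3=33  J4=2  J5=12  J6=3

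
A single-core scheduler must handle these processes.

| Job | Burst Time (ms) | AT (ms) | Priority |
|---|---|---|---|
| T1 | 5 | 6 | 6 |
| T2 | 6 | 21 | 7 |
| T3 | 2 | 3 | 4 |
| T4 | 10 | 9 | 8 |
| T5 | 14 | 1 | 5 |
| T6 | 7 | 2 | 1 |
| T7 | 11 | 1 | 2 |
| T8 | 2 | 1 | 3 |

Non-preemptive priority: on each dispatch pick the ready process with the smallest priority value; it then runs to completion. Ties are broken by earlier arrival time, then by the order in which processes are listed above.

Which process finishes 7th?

T2

Timeline: | idle 0-1 | T7 1-12 | T6 12-19 | T8 19-21 | T3 21-23 | T5 23-37 | T1 37-42 | T2 42-48 | T4 48-58 |
Completion: T1=42  T2=48  T3=23  T4=58  T5=37  T6=19  T7=12  T8=21
Finish order: T7 → T6 → T8 → T3 → T5 → T1 → T2 → T4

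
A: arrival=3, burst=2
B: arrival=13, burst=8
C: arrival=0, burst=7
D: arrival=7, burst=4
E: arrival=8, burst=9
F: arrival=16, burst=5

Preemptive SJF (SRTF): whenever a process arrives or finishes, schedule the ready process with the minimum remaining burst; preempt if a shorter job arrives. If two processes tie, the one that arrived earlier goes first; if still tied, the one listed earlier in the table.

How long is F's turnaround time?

Schedule: | C 0-3 | A 3-5 | C 5-9 | D 9-13 | B 13-21 | F 21-26 | E 26-35 |
Completion: A=5  B=21  C=9  D=13  E=35  F=26
Turnaround (C−A): A=2  B=8  C=9  D=6  E=27  F=10
Turnaround(F) = completion − arrival = 26 − 16 = 10

10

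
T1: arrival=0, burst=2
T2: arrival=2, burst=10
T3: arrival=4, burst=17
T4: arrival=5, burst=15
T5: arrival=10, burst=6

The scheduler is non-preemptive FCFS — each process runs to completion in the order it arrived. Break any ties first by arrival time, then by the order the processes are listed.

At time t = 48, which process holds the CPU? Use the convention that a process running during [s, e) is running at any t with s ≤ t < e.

T5

Gantt: | T1 0-2 | T2 2-12 | T3 12-29 | T4 29-44 | T5 44-50 |
Completion: T1=2  T2=12  T3=29  T4=44  T5=50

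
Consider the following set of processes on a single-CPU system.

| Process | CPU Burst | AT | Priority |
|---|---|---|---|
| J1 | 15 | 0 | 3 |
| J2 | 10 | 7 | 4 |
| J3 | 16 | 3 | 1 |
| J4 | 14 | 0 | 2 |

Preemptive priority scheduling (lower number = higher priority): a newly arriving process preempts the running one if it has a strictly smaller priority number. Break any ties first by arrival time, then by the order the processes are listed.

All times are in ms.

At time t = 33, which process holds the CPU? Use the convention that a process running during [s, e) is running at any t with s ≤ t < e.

Gantt: | J4 0-3 | J3 3-19 | J4 19-30 | J1 30-45 | J2 45-55 |
Completion: J1=45  J2=55  J3=19  J4=30

J1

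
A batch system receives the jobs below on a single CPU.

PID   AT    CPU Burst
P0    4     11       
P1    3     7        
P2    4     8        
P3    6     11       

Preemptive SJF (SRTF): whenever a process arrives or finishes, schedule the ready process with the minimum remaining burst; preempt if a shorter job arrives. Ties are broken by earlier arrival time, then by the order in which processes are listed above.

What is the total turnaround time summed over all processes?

80

Schedule: | idle 0-3 | P1 3-10 | P2 10-18 | P0 18-29 | P3 29-40 |
Completion: P0=29  P1=10  P2=18  P3=40
Turnaround (C−A): P0=25  P1=7  P2=14  P3=34
Turnaround = completion − arrival: P0=25, P1=7, P2=14, P3=34
Total turnaround = 25 + 7 + 14 + 34 = 80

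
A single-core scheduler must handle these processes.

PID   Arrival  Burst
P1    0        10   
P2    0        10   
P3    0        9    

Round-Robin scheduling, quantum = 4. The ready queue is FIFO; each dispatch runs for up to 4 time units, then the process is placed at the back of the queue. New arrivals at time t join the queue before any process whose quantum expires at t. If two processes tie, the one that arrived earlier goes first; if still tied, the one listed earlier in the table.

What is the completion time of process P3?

29

Schedule: | P1 0-4 | P2 4-8 | P3 8-12 | P1 12-16 | P2 16-20 | P3 20-24 | P1 24-26 | P2 26-28 | P3 28-29 |
Completion: P1=26  P2=28  P3=29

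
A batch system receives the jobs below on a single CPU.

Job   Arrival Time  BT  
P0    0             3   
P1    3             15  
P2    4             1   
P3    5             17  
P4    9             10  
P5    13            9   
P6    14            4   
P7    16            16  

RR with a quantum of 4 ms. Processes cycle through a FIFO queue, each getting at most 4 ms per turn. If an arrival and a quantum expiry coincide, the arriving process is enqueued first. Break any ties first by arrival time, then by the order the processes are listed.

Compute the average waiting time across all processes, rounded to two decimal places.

Schedule: | P0 0-3 | P1 3-7 | P2 7-8 | P3 8-12 | P1 12-16 | P4 16-20 | P3 20-24 | P5 24-28 | P6 28-32 | P7 32-36 | P1 36-40 | P4 40-44 | P3 44-48 | P5 48-52 | P7 52-56 | P1 56-59 | P4 59-61 | P3 61-65 | P5 65-66 | P7 66-70 | P3 70-71 | P7 71-75 |
Completion: P0=3  P1=59  P2=8  P3=71  P4=61  P5=66  P6=32  P7=75
Waiting times: P0=0, P1=41, P2=3, P3=49, P4=42, P5=44, P6=14, P7=43
Average waiting = (0+41+3+49+42+44+14+43) / 8 = 236/8 = 29.50

29.50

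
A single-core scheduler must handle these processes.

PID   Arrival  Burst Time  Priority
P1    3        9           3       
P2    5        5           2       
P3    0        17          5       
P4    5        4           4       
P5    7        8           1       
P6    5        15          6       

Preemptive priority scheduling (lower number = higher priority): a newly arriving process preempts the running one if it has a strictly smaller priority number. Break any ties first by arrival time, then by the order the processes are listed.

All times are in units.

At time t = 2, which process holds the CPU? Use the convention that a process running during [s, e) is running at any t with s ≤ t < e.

Timeline: | P3 0-3 | P1 3-5 | P2 5-7 | P5 7-15 | P2 15-18 | P1 18-25 | P4 25-29 | P3 29-43 | P6 43-58 |
Completion: P1=25  P2=18  P3=43  P4=29  P5=15  P6=58

P3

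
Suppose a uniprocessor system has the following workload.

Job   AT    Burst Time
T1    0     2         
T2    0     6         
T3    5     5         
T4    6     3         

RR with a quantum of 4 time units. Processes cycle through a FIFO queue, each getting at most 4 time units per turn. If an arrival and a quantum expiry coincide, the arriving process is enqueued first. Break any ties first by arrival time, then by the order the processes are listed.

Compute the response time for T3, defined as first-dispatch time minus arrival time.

Gantt: | T1 0-2 | T2 2-6 | T3 6-10 | T4 10-13 | T2 13-15 | T3 15-16 |
Completion: T1=2  T2=15  T3=16  T4=13
Turnaround (C−A): T1=2  T2=15  T3=11  T4=7
Response(T3) = first start − arrival = 6 − 5 = 1

1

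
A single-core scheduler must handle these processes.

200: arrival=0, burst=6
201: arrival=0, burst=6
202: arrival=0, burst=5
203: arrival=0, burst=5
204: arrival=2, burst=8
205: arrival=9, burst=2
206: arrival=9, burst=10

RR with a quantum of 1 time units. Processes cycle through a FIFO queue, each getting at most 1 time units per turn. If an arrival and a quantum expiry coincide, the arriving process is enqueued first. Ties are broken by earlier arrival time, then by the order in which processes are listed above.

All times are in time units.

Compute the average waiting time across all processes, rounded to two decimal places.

Timeline: | 200 0-1 | 201 1-2 | 202 2-3 | 203 3-4 | 200 4-5 | 204 5-6 | 201 6-7 | 202 7-8 | 203 8-9 | 200 9-10 | 204 10-11 | 201 11-12 | 202 12-13 | 205 13-14 | 206 14-15 | 203 15-16 | 200 16-17 | 204 17-18 | 201 18-19 | 202 19-20 | 205 20-21 | 206 21-22 | 203 22-23 | 200 23-24 | 204 24-25 | 201 25-26 | 202 26-27 | 206 27-28 | 203 28-29 | 200 29-30 | 204 30-31 | 201 31-32 | 206 32-33 | 204 33-34 | 206 34-35 | 204 35-36 | 206 36-37 | 204 37-38 | 206 38-42 |
Completion: 200=30  201=32  202=27  203=29  204=38  205=21  206=42
Turnaround (C−A): 200=30  201=32  202=27  203=29  204=36  205=12  206=33
Waiting times: 200=24, 201=26, 202=22, 203=24, 204=28, 205=10, 206=23
Average waiting = (24+26+22+24+28+10+23) / 7 = 157/7 = 22.43

22.43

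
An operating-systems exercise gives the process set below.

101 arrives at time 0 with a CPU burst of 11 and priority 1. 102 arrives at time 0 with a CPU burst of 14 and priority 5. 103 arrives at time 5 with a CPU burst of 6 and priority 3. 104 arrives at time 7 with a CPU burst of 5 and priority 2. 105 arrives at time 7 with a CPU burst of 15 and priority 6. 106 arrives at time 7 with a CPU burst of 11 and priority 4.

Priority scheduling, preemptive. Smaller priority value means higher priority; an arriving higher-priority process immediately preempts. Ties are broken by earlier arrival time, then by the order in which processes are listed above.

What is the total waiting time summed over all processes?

103

Gantt: | 101 0-11 | 104 11-16 | 103 16-22 | 106 22-33 | 102 33-47 | 105 47-62 |
Completion: 101=11  102=47  103=22  104=16  105=62  106=33
Turnaround (C−A): 101=11  102=47  103=17  104=9  105=55  106=26
Waiting = turnaround − burst: 101=0, 102=33, 103=11, 104=4, 105=40, 106=15
Total waiting = 0 + 33 + 11 + 4 + 40 + 15 = 103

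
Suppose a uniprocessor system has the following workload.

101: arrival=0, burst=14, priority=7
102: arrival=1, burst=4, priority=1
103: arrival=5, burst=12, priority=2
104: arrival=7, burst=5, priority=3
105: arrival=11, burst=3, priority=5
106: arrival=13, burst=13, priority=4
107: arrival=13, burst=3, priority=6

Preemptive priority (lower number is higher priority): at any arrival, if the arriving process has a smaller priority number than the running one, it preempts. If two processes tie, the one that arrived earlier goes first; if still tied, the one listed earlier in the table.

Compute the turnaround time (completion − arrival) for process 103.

12

Gantt: | 101 0-1 | 102 1-5 | 103 5-17 | 104 17-22 | 106 22-35 | 105 35-38 | 107 38-41 | 101 41-54 |
Completion: 101=54  102=5  103=17  104=22  105=38  106=35  107=41
Turnaround(103) = completion − arrival = 17 − 5 = 12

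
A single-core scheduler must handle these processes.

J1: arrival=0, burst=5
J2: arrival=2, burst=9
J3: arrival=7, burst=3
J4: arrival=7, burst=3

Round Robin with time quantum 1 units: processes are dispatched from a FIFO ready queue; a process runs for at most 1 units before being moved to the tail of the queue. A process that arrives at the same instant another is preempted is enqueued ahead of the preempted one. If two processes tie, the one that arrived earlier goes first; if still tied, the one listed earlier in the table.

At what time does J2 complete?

Schedule: | J1 0-2 | J2 2-3 | J1 3-4 | J2 4-5 | J1 5-6 | J2 6-7 | J1 7-8 | J3 8-9 | J4 9-10 | J2 10-11 | J3 11-12 | J4 12-13 | J2 13-14 | J3 14-15 | J4 15-16 | J2 16-20 |
Completion: J1=8  J2=20  J3=15  J4=16
Turnaround (C−A): J1=8  J2=18  J3=8  J4=9

20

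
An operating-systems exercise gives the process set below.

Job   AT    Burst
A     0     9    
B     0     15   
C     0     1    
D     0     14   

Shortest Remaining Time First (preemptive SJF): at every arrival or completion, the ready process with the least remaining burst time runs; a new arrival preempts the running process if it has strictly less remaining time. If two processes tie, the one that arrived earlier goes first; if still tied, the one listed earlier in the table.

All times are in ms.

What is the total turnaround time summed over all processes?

74

Gantt: | C 0-1 | A 1-10 | D 10-24 | B 24-39 |
Completion: A=10  B=39  C=1  D=24
Turnaround (C−A): A=10  B=39  C=1  D=24
Turnaround = completion − arrival: A=10, B=39, C=1, D=24
Total turnaround = 10 + 39 + 1 + 24 = 74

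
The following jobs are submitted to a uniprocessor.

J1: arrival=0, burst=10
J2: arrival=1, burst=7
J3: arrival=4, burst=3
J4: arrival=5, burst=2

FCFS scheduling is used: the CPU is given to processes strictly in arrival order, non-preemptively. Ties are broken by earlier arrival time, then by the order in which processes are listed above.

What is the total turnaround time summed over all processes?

59

Schedule: | J1 0-10 | J2 10-17 | J3 17-20 | J4 20-22 |
Completion: J1=10  J2=17  J3=20  J4=22
Turnaround = completion − arrival: J1=10, J2=16, J3=16, J4=17
Total turnaround = 10 + 16 + 16 + 17 = 59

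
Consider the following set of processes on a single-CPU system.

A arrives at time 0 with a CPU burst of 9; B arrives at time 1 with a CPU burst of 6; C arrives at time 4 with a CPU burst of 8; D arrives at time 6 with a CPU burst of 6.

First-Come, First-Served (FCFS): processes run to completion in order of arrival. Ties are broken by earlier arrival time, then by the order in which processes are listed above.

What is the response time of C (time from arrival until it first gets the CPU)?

Gantt: | A 0-9 | B 9-15 | C 15-23 | D 23-29 |
Completion: A=9  B=15  C=23  D=29
Response(C) = first start − arrival = 15 − 4 = 11

11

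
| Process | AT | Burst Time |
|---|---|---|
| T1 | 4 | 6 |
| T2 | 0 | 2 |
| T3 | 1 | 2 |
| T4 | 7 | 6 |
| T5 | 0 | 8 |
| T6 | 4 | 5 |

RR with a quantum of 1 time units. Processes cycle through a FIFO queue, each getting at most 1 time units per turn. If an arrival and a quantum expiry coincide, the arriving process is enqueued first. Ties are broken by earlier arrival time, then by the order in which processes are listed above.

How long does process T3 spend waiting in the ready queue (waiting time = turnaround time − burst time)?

3

Gantt: | T2 0-1 | T5 1-2 | T3 2-3 | T2 3-4 | T5 4-5 | T3 5-6 | T1 6-7 | T6 7-8 | T5 8-9 | T4 9-10 | T1 10-11 | T6 11-12 | T5 12-13 | T4 13-14 | T1 14-15 | T6 15-16 | T5 16-17 | T4 17-18 | T1 18-19 | T6 19-20 | T5 20-21 | T4 21-22 | T1 22-23 | T6 23-24 | T5 24-25 | T4 25-26 | T1 26-27 | T5 27-28 | T4 28-29 |
Completion: T1=27  T2=4  T3=6  T4=29  T5=28  T6=24
Waiting(T3) = turnaround − burst = 5 − 2 = 3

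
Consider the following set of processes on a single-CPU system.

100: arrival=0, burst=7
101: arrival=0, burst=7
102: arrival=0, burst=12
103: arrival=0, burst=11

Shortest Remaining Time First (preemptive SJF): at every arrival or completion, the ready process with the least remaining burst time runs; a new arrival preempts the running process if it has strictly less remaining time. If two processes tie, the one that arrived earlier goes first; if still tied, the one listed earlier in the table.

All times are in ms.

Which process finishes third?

103

Gantt: | 100 0-7 | 101 7-14 | 103 14-25 | 102 25-37 |
Completion: 100=7  101=14  102=37  103=25
Finish order: 100 → 101 → 103 → 102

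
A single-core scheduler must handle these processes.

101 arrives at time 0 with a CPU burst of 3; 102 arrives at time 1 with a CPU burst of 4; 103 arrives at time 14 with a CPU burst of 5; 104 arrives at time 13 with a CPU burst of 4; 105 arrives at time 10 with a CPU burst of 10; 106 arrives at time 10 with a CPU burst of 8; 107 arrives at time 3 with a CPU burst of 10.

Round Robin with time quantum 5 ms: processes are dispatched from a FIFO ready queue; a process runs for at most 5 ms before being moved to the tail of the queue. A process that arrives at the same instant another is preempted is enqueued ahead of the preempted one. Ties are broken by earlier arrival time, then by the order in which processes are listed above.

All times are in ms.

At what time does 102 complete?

Timeline: | 101 0-3 | 102 3-7 | 107 7-12 | 105 12-17 | 106 17-22 | 107 22-27 | 104 27-31 | 103 31-36 | 105 36-41 | 106 41-44 |
Completion: 101=3  102=7  103=36  104=31  105=41  106=44  107=27

7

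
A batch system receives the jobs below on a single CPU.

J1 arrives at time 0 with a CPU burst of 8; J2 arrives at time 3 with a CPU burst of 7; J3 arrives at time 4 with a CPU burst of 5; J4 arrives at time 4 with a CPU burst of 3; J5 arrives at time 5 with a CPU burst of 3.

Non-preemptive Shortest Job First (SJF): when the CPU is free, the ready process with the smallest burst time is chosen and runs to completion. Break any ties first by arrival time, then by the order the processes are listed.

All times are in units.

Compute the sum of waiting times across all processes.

36

Schedule: | J1 0-8 | J4 8-11 | J5 11-14 | J3 14-19 | J2 19-26 |
Completion: J1=8  J2=26  J3=19  J4=11  J5=14
Waiting = turnaround − burst: J1=0, J2=16, J3=10, J4=4, J5=6
Total waiting = 0 + 16 + 10 + 4 + 6 = 36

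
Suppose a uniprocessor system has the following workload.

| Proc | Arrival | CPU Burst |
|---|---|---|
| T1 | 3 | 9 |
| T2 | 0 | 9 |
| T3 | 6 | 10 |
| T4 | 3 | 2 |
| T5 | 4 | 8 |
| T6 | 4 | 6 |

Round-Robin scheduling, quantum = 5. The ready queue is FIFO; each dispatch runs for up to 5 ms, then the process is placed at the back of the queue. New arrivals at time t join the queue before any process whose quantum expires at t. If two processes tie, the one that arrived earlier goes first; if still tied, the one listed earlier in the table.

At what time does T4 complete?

Timeline: | T2 0-5 | T1 5-10 | T4 10-12 | T5 12-17 | T6 17-22 | T2 22-26 | T3 26-31 | T1 31-35 | T5 35-38 | T6 38-39 | T3 39-44 |
Completion: T1=35  T2=26  T3=44  T4=12  T5=38  T6=39

12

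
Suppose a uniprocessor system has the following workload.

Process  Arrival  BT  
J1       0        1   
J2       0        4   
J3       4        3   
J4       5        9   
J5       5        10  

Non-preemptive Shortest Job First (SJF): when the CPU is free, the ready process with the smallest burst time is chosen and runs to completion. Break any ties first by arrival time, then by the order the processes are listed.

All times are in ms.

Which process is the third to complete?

J3

Gantt: | J1 0-1 | J2 1-5 | J3 5-8 | J4 8-17 | J5 17-27 |
Completion: J1=1  J2=5  J3=8  J4=17  J5=27
Turnaround (C−A): J1=1  J2=5  J3=4  J4=12  J5=22
Finish order: J1 → J2 → J3 → J4 → J5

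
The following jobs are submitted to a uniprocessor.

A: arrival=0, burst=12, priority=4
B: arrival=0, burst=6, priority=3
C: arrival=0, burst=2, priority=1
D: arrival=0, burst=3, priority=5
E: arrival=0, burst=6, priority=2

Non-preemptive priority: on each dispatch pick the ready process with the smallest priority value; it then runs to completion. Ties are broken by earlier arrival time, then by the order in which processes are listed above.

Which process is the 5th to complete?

D

Schedule: | C 0-2 | E 2-8 | B 8-14 | A 14-26 | D 26-29 |
Completion: A=26  B=14  C=2  D=29  E=8
Finish order: C → E → B → A → D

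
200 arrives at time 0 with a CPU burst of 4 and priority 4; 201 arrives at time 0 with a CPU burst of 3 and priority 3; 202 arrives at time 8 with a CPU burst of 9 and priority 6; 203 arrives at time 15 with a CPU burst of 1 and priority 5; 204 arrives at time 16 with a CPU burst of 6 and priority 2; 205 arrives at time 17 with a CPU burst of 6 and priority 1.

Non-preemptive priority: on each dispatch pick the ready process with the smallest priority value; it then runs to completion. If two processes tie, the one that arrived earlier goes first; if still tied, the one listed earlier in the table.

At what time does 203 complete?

Schedule: | 201 0-3 | 200 3-7 | idle 7-8 | 202 8-17 | 205 17-23 | 204 23-29 | 203 29-30 |
Completion: 200=7  201=3  202=17  203=30  204=29  205=23

30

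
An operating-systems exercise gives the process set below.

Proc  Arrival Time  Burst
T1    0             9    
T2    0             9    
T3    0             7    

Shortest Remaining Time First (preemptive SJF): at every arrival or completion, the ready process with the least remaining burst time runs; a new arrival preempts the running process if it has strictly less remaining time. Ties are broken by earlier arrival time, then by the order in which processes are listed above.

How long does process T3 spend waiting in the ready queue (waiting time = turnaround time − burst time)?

Gantt: | T3 0-7 | T1 7-16 | T2 16-25 |
Completion: T1=16  T2=25  T3=7
Turnaround (C−A): T1=16  T2=25  T3=7
Waiting(T3) = turnaround − burst = 7 − 7 = 0

0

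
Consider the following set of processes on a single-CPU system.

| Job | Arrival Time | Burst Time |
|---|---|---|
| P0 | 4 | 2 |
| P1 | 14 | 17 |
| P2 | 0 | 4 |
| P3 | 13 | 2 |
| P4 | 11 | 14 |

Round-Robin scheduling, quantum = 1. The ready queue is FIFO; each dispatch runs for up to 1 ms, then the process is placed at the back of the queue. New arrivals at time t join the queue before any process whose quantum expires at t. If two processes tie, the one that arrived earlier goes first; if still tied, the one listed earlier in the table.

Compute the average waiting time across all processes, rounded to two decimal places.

5.60

Timeline: | P2 0-4 | P0 4-6 | idle 6-11 | P4 11-13 | P3 13-14 | P4 14-15 | P1 15-16 | P3 16-17 | P4 17-18 | P1 18-19 | P4 19-20 | P1 20-21 | P4 21-22 | P1 22-23 | P4 23-24 | P1 24-25 | P4 25-26 | P1 26-27 | P4 27-28 | P1 28-29 | P4 29-30 | P1 30-31 | P4 31-32 | P1 32-33 | P4 33-34 | P1 34-35 | P4 35-36 | P1 36-37 | P4 37-38 | P1 38-44 |
Completion: P0=6  P1=44  P2=4  P3=17  P4=38
Turnaround (C−A): P0=2  P1=30  P2=4  P3=4  P4=27
Waiting times: P0=0, P1=13, P2=0, P3=2, P4=13
Average waiting = (0+13+0+2+13) / 5 = 28/5 = 5.60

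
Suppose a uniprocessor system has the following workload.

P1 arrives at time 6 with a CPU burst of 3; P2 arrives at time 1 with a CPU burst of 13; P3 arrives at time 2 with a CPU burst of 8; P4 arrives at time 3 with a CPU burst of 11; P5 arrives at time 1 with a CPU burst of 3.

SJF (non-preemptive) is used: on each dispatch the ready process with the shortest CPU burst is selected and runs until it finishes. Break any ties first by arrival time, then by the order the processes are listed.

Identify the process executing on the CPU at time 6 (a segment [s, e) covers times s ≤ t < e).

P3

Schedule: | idle 0-1 | P5 1-4 | P3 4-12 | P1 12-15 | P4 15-26 | P2 26-39 |
Completion: P1=15  P2=39  P3=12  P4=26  P5=4
Turnaround (C−A): P1=9  P2=38  P3=10  P4=23  P5=3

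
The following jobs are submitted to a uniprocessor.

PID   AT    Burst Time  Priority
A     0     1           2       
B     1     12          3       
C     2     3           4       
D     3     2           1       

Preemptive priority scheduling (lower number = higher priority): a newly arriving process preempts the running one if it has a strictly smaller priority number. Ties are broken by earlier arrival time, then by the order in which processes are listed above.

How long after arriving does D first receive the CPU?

0

Schedule: | A 0-1 | B 1-3 | D 3-5 | B 5-15 | C 15-18 |
Completion: A=1  B=15  C=18  D=5
Response(D) = first start − arrival = 3 − 3 = 0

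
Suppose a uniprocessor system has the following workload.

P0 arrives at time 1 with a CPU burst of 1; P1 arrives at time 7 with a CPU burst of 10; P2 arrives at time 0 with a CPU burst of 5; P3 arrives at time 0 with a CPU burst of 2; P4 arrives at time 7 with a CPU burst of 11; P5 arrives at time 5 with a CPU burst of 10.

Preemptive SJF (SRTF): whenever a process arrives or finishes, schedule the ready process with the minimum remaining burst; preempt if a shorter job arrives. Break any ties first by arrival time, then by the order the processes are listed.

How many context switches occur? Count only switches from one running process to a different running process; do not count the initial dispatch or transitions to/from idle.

5

Timeline: | P3 0-2 | P0 2-3 | P2 3-8 | P5 8-18 | P1 18-28 | P4 28-39 |
Completion: P0=3  P1=28  P2=8  P3=2  P4=39  P5=18
Turnaround (C−A): P0=2  P1=21  P2=8  P3=2  P4=32  P5=13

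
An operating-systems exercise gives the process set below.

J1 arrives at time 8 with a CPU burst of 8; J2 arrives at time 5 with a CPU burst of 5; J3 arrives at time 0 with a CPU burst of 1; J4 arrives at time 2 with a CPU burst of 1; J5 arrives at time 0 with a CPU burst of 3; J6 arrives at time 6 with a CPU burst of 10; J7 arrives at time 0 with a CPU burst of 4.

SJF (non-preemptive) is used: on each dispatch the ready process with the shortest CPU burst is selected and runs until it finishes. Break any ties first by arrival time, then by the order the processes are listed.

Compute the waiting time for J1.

6

Timeline: | J3 0-1 | J5 1-4 | J4 4-5 | J7 5-9 | J2 9-14 | J1 14-22 | J6 22-32 |
Completion: J1=22  J2=14  J3=1  J4=5  J5=4  J6=32  J7=9
Waiting(J1) = turnaround − burst = 14 − 8 = 6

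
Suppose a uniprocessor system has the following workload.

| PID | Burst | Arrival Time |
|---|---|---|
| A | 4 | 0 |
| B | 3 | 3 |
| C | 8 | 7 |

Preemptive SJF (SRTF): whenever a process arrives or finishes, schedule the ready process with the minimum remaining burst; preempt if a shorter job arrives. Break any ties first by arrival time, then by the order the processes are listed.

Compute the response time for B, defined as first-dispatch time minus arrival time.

Schedule: | A 0-4 | B 4-7 | C 7-15 |
Completion: A=4  B=7  C=15
Response(B) = first start − arrival = 4 − 3 = 1

1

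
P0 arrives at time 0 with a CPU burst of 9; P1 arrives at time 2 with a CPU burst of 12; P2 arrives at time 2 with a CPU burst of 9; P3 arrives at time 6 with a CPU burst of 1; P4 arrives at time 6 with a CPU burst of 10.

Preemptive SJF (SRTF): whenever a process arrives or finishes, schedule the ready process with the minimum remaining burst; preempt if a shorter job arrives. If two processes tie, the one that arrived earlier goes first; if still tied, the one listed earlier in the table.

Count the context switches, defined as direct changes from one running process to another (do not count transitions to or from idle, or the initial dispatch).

Schedule: | P0 0-6 | P3 6-7 | P0 7-10 | P2 10-19 | P4 19-29 | P1 29-41 |
Completion: P0=10  P1=41  P2=19  P3=7  P4=29

5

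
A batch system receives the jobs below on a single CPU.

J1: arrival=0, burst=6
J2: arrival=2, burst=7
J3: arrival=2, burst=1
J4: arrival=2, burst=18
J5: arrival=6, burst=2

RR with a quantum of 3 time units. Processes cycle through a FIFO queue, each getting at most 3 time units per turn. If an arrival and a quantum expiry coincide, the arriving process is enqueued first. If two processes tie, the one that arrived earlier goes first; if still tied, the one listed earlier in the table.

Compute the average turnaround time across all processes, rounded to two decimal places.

Schedule: | J1 0-3 | J2 3-6 | J3 6-7 | J4 7-10 | J1 10-13 | J5 13-15 | J2 15-18 | J4 18-21 | J2 21-22 | J4 22-34 |
Completion: J1=13  J2=22  J3=7  J4=34  J5=15
Turnaround times: J1=13, J2=20, J3=5, J4=32, J5=9
Average turnaround = (13+20+5+32+9) / 5 = 79/5 = 15.80

15.80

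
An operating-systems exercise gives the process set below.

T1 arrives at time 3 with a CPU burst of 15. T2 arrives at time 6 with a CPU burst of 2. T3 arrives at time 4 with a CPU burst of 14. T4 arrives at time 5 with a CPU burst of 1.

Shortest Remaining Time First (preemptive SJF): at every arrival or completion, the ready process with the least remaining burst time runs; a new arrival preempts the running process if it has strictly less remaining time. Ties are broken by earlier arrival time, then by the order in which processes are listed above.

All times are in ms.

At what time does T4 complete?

Gantt: | idle 0-3 | T1 3-5 | T4 5-6 | T2 6-8 | T1 8-21 | T3 21-35 |
Completion: T1=21  T2=8  T3=35  T4=6

6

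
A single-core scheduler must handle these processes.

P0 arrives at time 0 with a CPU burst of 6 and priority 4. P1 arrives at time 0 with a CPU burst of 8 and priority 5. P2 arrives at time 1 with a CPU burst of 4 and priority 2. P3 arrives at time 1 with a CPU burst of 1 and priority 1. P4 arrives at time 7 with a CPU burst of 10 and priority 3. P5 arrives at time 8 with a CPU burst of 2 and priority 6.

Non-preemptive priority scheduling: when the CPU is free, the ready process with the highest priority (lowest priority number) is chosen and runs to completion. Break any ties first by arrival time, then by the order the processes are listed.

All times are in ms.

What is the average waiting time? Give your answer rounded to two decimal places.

9.50

Timeline: | P0 0-6 | P3 6-7 | P2 7-11 | P4 11-21 | P1 21-29 | P5 29-31 |
Completion: P0=6  P1=29  P2=11  P3=7  P4=21  P5=31
Turnaround (C−A): P0=6  P1=29  P2=10  P3=6  P4=14  P5=23
Waiting times: P0=0, P1=21, P2=6, P3=5, P4=4, P5=21
Average waiting = (0+21+6+5+4+21) / 6 = 57/6 = 9.50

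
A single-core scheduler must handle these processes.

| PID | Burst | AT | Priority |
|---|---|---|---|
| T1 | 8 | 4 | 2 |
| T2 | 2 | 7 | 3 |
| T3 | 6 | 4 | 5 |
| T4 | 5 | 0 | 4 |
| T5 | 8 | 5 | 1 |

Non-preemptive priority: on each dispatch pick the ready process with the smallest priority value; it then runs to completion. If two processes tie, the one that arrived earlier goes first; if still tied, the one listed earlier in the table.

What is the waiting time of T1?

Gantt: | T4 0-5 | T5 5-13 | T1 13-21 | T2 21-23 | T3 23-29 |
Completion: T1=21  T2=23  T3=29  T4=5  T5=13
Turnaround (C−A): T1=17  T2=16  T3=25  T4=5  T5=8
Waiting(T1) = turnaround − burst = 17 − 8 = 9

9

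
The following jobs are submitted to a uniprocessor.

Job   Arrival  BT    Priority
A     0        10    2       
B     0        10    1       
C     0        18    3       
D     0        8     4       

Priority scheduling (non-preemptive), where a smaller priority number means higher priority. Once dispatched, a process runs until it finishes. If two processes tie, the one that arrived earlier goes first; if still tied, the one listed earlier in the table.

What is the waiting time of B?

Gantt: | B 0-10 | A 10-20 | C 20-38 | D 38-46 |
Completion: A=20  B=10  C=38  D=46
Waiting(B) = turnaround − burst = 10 − 10 = 0

0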